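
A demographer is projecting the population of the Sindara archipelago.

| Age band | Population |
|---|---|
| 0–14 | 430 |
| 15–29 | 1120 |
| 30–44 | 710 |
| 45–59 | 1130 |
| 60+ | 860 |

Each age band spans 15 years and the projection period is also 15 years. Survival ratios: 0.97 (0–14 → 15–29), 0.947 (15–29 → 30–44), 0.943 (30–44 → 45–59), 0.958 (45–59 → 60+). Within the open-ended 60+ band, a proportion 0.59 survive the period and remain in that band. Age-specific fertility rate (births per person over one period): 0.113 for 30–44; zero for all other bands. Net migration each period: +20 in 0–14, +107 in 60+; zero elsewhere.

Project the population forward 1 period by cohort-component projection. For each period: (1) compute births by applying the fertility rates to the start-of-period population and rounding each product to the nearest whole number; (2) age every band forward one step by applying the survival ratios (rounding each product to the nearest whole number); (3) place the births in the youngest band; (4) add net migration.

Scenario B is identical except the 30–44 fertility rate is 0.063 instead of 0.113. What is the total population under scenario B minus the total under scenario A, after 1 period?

-35

Let band 1 be 0–14 through band 5 = 60+.
[period 1]
Births: 710 * 0.113 = 80
Band 2: 430 * 0.97 = 417
Band 3: 1120 * 0.947 = 1061
Band 4: 710 * 0.943 = 670
Band 5: 1130 * 0.958 + 860 * 0.59 = 1083 + 507 = 1590
Net migration: Band 1 + 20 → 100; Band 5 + 107 → 1697
→ [100, 417, 1061, 670, 1697]
Scenario A total after 1 period: 3945
Scenario B projection —
[period 1]
Births: 710 * 0.063 = 45
Band 2: 430 * 0.97 = 417
Band 3: 1120 * 0.947 = 1061
Band 4: 710 * 0.943 = 670
Band 5: 1130 * 0.958 + 860 * 0.59 = 1083 + 507 = 1590
Net migration: Band 1 + 20 → 65; Band 5 + 107 → 1697
→ [65, 417, 1061, 670, 1697]
Scenario B total after 1 period: 3910
Difference B − A = 3910 − 3945 = -35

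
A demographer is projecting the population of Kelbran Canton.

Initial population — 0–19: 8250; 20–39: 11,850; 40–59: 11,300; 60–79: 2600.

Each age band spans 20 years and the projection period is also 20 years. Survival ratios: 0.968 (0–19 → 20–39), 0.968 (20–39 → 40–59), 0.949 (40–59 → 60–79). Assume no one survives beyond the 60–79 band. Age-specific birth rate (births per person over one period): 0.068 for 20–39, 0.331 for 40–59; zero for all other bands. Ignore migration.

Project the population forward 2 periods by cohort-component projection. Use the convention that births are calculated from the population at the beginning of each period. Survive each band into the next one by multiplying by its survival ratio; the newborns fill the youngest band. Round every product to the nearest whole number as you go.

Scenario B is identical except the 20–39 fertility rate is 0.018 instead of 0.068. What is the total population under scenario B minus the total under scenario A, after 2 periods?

Numbering the bands 1..4 from youngest to oldest:
[period 1]
Births: 11850 * 0.068 = 806  |  11300 * 0.331 = 3740 → total 4546
Band 2: 8250 * 0.968 = 7986
Band 3: 11850 * 0.968 = 11471
Band 4: 11300 * 0.949 = 10724
Giving 4546 / 7986 / 11471 / 10724.
[period 2]
Births: 7986 * 0.068 = 543  |  11471 * 0.331 = 3797 → total 4340
Band 2: 4546 * 0.968 = 4401
Band 3: 7986 * 0.968 = 7730
Band 4: 11471 * 0.949 = 10886
Giving 4340 / 4401 / 7730 / 10886.
Scenario A total after 2 periods: 27357
Scenario B projection —
[period 1]
Births: 11850 * 0.018 = 213  |  11300 * 0.331 = 3740 → total 3953
Band 2: 8250 * 0.968 = 7986
Band 3: 11850 * 0.968 = 11471
Band 4: 11300 * 0.949 = 10724
Giving 3953 / 7986 / 11471 / 10724.
[period 2]
Births: 7986 * 0.018 = 144  |  11471 * 0.331 = 3797 → total 3941
Band 2: 3953 * 0.968 = 3827
Band 3: 7986 * 0.968 = 7730
Band 4: 11471 * 0.949 = 10886
Giving 3941 / 3827 / 7730 / 10886.
Scenario B total after 2 periods: 26384
Difference B − A = 26384 − 27357 = -973

-973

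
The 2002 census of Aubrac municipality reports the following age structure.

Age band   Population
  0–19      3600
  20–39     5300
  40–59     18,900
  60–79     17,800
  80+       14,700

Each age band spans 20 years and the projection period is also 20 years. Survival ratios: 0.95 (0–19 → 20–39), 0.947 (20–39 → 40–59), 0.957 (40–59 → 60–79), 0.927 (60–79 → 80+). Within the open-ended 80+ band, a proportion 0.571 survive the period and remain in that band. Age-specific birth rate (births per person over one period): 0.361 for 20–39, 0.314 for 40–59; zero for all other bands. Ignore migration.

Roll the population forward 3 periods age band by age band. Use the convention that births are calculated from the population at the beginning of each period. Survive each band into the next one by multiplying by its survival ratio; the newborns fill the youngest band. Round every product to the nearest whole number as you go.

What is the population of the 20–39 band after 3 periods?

After projecting period 1:
Births: 5300 × 0.361 = 1913 ; 18900 × 0.314 = 5935 → total 7848
20–39: 3600 × 0.95 = 3420
40–59: 5300 × 0.947 = 5019
60–79: 18900 × 0.957 = 18087
80+: 17800 × 0.927 + 14700 × 0.571 = 16501 + 8394 = 24895
→ [7848, 3420, 5019, 18087, 24895]
After projecting period 2:
Births: 3420 × 0.361 = 1235 ; 5019 × 0.314 = 1576 → total 2811
20–39: 7848 × 0.95 = 7456
40–59: 3420 × 0.947 = 3239
60–79: 5019 × 0.957 = 4803
80+: 18087 × 0.927 + 24895 × 0.571 = 16767 + 14215 = 30982
→ [2811, 7456, 3239, 4803, 30982]
After projecting period 3:
Births: 7456 × 0.361 = 2692 ; 3239 × 0.314 = 1017 → total 3709
20–39: 2811 × 0.95 = 2670
40–59: 7456 × 0.947 = 7061
60–79: 3239 × 0.957 = 3100
80+: 4803 × 0.927 + 30982 × 0.571 = 4452 + 17691 = 22143
→ [3709, 2670, 7061, 3100, 22143]

2670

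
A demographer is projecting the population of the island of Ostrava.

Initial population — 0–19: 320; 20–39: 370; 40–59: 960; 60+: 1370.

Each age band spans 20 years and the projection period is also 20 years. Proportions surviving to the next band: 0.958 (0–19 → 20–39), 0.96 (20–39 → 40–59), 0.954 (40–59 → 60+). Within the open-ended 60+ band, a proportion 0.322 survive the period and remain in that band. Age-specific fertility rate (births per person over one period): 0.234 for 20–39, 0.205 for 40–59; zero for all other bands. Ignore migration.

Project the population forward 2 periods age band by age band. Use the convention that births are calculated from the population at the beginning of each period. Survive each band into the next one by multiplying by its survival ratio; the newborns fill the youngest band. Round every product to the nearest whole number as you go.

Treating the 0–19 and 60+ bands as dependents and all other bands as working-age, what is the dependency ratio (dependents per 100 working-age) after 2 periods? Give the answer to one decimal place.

Period 1:
Births: 370 × 0.234 = 87, 960 × 0.205 = 197 ⇒ total 284
20–39: 320 × 0.958 = 307
40–59: 370 × 0.96 = 355
60+: 960 × 0.954 + 1370 × 0.322 = 916 + 441 = 1357
Giving 284 / 307 / 355 / 1357.
Period 2:
Births: 307 × 0.234 = 72, 355 × 0.205 = 73 ⇒ total 145
20–39: 284 × 0.958 = 272
40–59: 307 × 0.96 = 295
60+: 355 × 0.954 + 1357 × 0.322 = 339 + 437 = 776
Giving 145 / 272 / 295 / 776.
Dependents (band 0–19 + band 60+) = 145 + 776 = 921; working-age = 567; ratio = 921/567 × 100 = 162.4

162.4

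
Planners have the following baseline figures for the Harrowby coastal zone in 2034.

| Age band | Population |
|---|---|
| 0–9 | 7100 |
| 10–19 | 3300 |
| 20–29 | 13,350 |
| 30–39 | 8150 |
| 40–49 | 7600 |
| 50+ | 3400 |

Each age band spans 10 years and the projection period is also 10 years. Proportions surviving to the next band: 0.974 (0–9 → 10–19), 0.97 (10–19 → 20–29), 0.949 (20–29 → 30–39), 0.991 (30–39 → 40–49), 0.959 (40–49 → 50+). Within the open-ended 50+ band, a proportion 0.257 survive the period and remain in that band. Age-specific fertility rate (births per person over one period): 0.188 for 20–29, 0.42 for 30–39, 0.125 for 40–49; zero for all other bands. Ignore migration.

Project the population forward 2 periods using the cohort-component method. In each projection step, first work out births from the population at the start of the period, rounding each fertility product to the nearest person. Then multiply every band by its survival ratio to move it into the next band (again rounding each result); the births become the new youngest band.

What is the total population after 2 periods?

45782

Period 1.
Births: 13350 * 0.188 = 2510 ; 8150 * 0.42 = 3423 ; 7600 * 0.125 = 950 ⇒ total 6883
10–19: 7100 * 0.974 = 6915
20–29: 3300 * 0.97 = 3201
30–39: 13350 * 0.949 = 12669
40–49: 8150 * 0.991 = 8077
50+: 7600 * 0.959 + 3400 * 0.257 = 7288 + 874 = 8162
End of period: [6883, 6915, 3201, 12669, 8077, 8162]
Period 2.
Births: 3201 * 0.188 = 602 ; 12669 * 0.42 = 5321 ; 8077 * 0.125 = 1010 ⇒ total 6933
10–19: 6883 * 0.974 = 6704
20–29: 6915 * 0.97 = 6708
30–39: 3201 * 0.949 = 3038
40–49: 12669 * 0.991 = 12555
50+: 8077 * 0.959 + 8162 * 0.257 = 7746 + 2098 = 9844
End of period: [6933, 6704, 6708, 3038, 12555, 9844]
Total after period 2: 6933 + 6704 + 6708 + 3038 + 12555 + 9844 = 45782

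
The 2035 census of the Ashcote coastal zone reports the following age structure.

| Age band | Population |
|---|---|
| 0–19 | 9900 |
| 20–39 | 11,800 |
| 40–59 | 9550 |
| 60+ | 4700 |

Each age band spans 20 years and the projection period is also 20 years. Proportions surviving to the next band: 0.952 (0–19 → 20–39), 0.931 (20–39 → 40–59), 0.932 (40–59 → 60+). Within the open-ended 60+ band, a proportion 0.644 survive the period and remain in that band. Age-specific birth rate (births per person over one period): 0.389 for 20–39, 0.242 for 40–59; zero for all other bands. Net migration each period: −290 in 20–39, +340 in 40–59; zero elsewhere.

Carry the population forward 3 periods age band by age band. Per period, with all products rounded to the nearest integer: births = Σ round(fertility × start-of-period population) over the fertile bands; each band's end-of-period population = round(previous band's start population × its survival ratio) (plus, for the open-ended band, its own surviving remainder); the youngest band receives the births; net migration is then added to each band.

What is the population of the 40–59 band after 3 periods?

— Period 1 —
Births: 11800 * 0.389 = 4590, 9550 * 0.242 = 2311 — total 6901
20–39: 9900 * 0.952 = 9425
40–59: 11800 * 0.931 = 10986
60+: 9550 * 0.932 + 4700 * 0.644 = 8901 + 3027 = 11928
Net migration: 20–39 − 290 → 9135; 40–59 + 340 → 11326
Population now: 0–19=6901, 20–39=9135, 40–59=11326, 60+=11928
— Period 2 —
Births: 9135 * 0.389 = 3554, 11326 * 0.242 = 2741 — total 6295
20–39: 6901 * 0.952 = 6570
40–59: 9135 * 0.931 = 8505
60+: 11326 * 0.932 + 11928 * 0.644 = 10556 + 7682 = 18238
Net migration: 20–39 − 290 → 6280; 40–59 + 340 → 8845
Population now: 0–19=6295, 20–39=6280, 40–59=8845, 60+=18238
— Period 3 —
Births: 6280 * 0.389 = 2443, 8845 * 0.242 = 2140 — total 4583
20–39: 6295 * 0.952 = 5993
40–59: 6280 * 0.931 = 5847
60+: 8845 * 0.932 + 18238 * 0.644 = 8244 + 11745 = 19989
Net migration: 20–39 − 290 → 5703; 40–59 + 340 → 6187
Population now: 0–19=4583, 20–39=5703, 40–59=6187, 60+=19989

6187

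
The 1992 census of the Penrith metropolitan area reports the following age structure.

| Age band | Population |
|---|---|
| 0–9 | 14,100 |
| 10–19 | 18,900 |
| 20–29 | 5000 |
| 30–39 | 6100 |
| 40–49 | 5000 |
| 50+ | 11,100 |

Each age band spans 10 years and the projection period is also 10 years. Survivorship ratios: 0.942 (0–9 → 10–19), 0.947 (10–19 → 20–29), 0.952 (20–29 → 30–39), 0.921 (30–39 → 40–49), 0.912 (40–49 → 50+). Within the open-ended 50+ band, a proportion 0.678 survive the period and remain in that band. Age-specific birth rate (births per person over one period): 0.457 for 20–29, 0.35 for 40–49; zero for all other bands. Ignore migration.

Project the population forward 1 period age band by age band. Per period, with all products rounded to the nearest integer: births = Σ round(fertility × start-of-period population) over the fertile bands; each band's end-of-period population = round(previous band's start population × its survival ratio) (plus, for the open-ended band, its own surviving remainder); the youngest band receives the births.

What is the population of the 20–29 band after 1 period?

17898

— Period 1 —
Births: 5000 × 0.457 = 2285  |  5000 × 0.35 = 1750 → total 4035
10–19: 14100 × 0.942 = 13282
20–29: 18900 × 0.947 = 17898
30–39: 5000 × 0.952 = 4760
40–49: 6100 × 0.921 = 5618
50+: 5000 × 0.912 + 11100 × 0.678 = 4560 + 7526 = 12086
End of period: [4035, 13282, 17898, 4760, 5618, 12086]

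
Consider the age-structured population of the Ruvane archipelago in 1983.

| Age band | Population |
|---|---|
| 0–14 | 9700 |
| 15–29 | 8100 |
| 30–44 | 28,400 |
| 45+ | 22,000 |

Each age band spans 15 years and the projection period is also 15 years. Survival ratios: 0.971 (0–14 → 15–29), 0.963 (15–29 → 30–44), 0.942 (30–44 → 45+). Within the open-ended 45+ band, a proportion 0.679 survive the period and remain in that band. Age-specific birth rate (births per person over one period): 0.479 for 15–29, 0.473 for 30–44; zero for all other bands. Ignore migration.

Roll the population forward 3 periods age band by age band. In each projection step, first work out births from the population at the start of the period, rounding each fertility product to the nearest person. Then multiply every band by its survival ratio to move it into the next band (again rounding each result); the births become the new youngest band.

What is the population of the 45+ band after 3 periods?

— Period 1 —
Births: 8100 × 0.479 = 3880 ; 28400 × 0.473 = 13433 → 17313
15–29: 9700 × 0.971 = 9419
30–44: 8100 × 0.963 = 7800
45+: 28400 × 0.942 + 22000 × 0.679 = 26753 + 14938 = 41691
Giving 17313 / 9419 / 7800 / 41691.
— Period 2 —
Births: 9419 × 0.479 = 4512 ; 7800 × 0.473 = 3689 → 8201
15–29: 17313 × 0.971 = 16811
30–44: 9419 × 0.963 = 9070
45+: 7800 × 0.942 + 41691 × 0.679 = 7348 + 28308 = 35656
Giving 8201 / 16811 / 9070 / 35656.
— Period 3 —
Births: 16811 × 0.479 = 8052 ; 9070 × 0.473 = 4290 → 12342
15–29: 8201 × 0.971 = 7963
30–44: 16811 × 0.963 = 16189
45+: 9070 × 0.942 + 35656 × 0.679 = 8544 + 24210 = 32754
Giving 12342 / 7963 / 16189 / 32754.

32754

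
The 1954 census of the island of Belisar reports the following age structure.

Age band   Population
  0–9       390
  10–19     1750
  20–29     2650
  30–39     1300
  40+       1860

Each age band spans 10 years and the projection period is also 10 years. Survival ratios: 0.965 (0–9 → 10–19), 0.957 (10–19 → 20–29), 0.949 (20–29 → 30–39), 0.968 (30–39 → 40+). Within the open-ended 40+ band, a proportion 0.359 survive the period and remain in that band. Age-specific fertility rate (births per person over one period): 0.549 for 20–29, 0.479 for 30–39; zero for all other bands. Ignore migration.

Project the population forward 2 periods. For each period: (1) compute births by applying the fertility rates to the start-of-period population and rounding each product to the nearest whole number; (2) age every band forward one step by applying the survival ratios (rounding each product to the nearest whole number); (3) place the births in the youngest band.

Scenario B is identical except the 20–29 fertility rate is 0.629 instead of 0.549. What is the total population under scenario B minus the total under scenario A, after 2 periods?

339

Period 1.
Births: 2650 * 0.549 = 1455, 1300 * 0.479 = 623 → 2078
10–19: 390 * 0.965 = 376
20–29: 1750 * 0.957 = 1675
30–39: 2650 * 0.949 = 2515
40+: 1300 * 0.968 + 1860 * 0.359 = 1258 + 668 = 1926
Population now: 0–9=2078, 10–19=376, 20–29=1675, 30–39=2515, 40+=1926
Period 2.
Births: 1675 * 0.549 = 920, 2515 * 0.479 = 1205 → 2125
10–19: 2078 * 0.965 = 2005
20–29: 376 * 0.957 = 360
30–39: 1675 * 0.949 = 1590
40+: 2515 * 0.968 + 1926 * 0.359 = 2435 + 691 = 3126
Population now: 0–9=2125, 10–19=2005, 20–29=360, 30–39=1590, 40+=3126
Scenario A total after 2 periods: 9206
Scenario B projection —
Period 1.
Births: 2650 * 0.629 = 1667, 1300 * 0.479 = 623 → 2290
10–19: 390 * 0.965 = 376
20–29: 1750 * 0.957 = 1675
30–39: 2650 * 0.949 = 2515
40+: 1300 * 0.968 + 1860 * 0.359 = 1258 + 668 = 1926
Population now: 0–9=2290, 10–19=376, 20–29=1675, 30–39=2515, 40+=1926
Period 2.
Births: 1675 * 0.629 = 1054, 2515 * 0.479 = 1205 → 2259
10–19: 2290 * 0.965 = 2210
20–29: 376 * 0.957 = 360
30–39: 1675 * 0.949 = 1590
40+: 2515 * 0.968 + 1926 * 0.359 = 2435 + 691 = 3126
Population now: 0–9=2259, 10–19=2210, 20–29=360, 30–39=1590, 40+=3126
Scenario B total after 2 periods: 9545
Difference B − A = 9545 − 9206 = 339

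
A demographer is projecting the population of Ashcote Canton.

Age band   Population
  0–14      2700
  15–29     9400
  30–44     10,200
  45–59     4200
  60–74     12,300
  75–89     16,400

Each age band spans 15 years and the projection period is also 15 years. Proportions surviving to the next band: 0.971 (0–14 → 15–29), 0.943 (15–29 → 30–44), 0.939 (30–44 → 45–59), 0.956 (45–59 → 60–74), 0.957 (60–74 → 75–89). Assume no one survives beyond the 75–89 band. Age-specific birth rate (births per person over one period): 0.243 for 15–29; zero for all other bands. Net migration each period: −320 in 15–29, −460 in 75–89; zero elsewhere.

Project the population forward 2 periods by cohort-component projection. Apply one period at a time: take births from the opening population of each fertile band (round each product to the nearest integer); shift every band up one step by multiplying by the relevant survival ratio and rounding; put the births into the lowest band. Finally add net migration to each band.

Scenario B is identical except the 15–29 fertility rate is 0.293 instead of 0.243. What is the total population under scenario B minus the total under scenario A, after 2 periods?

571

Period 1:
Births: 9400 * 0.243 = 2284
15–29: 2700 * 0.971 = 2622
30–44: 9400 * 0.943 = 8864
45–59: 10200 * 0.939 = 9578
60–74: 4200 * 0.956 = 4015
75–89: 12300 * 0.957 = 11771
Net migration: 15–29 − 320 → 2302; 75–89 − 460 → 11311
Population now: 0–14=2284, 15–29=2302, 30–44=8864, 45–59=9578, 60–74=4015, 75–89=11311
Period 2:
Births: 2302 * 0.243 = 559
15–29: 2284 * 0.971 = 2218
30–44: 2302 * 0.943 = 2171
45–59: 8864 * 0.939 = 8323
60–74: 9578 * 0.956 = 9157
75–89: 4015 * 0.957 = 3842
Net migration: 15–29 − 320 → 1898; 75–89 − 460 → 3382
Population now: 0–14=559, 15–29=1898, 30–44=2171, 45–59=8323, 60–74=9157, 75–89=3382
Scenario A total after 2 periods: 25490
Scenario B projection —
Period 1:
Births: 9400 * 0.293 = 2754
15–29: 2700 * 0.971 = 2622
30–44: 9400 * 0.943 = 8864
45–59: 10200 * 0.939 = 9578
60–74: 4200 * 0.956 = 4015
75–89: 12300 * 0.957 = 11771
Net migration: 15–29 − 320 → 2302; 75–89 − 460 → 11311
Population now: 0–14=2754, 15–29=2302, 30–44=8864, 45–59=9578, 60–74=4015, 75–89=11311
Period 2:
Births: 2302 * 0.293 = 674
15–29: 2754 * 0.971 = 2674
30–44: 2302 * 0.943 = 2171
45–59: 8864 * 0.939 = 8323
60–74: 9578 * 0.956 = 9157
75–89: 4015 * 0.957 = 3842
Net migration: 15–29 − 320 → 2354; 75–89 − 460 → 3382
Population now: 0–14=674, 15–29=2354, 30–44=2171, 45–59=8323, 60–74=9157, 75–89=3382
Scenario B total after 2 periods: 26061
Difference B − A = 26061 − 25490 = 571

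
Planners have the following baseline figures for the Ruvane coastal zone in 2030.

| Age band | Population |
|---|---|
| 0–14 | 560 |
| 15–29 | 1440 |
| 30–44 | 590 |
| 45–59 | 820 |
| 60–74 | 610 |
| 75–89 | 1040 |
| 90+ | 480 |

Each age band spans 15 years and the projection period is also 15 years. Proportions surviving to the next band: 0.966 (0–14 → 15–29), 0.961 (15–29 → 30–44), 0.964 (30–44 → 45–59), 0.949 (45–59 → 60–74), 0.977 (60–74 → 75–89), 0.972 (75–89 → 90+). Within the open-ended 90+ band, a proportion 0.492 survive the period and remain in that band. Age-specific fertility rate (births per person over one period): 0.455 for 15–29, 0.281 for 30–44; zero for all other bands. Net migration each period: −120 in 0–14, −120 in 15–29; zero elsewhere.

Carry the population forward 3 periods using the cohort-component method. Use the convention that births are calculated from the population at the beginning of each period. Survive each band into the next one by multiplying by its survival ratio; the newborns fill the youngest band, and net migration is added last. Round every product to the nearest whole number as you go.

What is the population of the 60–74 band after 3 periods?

1266

— Period 1 —
Births: 1440 × 0.455 = 655, 590 × 0.281 = 166 → total 821
15–29: 560 × 0.966 = 541
30–44: 1440 × 0.961 = 1384
45–59: 590 × 0.964 = 569
60–74: 820 × 0.949 = 778
75–89: 610 × 0.977 = 596
90+: 1040 × 0.972 + 480 × 0.492 = 1011 + 236 = 1247
Net migration: 0–14 − 120 → 701; 15–29 − 120 → 421
End of period: [701, 421, 1384, 569, 778, 596, 1247]
— Period 2 —
Births: 421 × 0.455 = 192, 1384 × 0.281 = 389 → total 581
15–29: 701 × 0.966 = 677
30–44: 421 × 0.961 = 405
45–59: 1384 × 0.964 = 1334
60–74: 569 × 0.949 = 540
75–89: 778 × 0.977 = 760
90+: 596 × 0.972 + 1247 × 0.492 = 579 + 614 = 1193
Net migration: 0–14 − 120 → 461; 15–29 − 120 → 557
End of period: [461, 557, 405, 1334, 540, 760, 1193]
— Period 3 —
Births: 557 × 0.455 = 253, 405 × 0.281 = 114 → total 367
15–29: 461 × 0.966 = 445
30–44: 557 × 0.961 = 535
45–59: 405 × 0.964 = 390
60–74: 1334 × 0.949 = 1266
75–89: 540 × 0.977 = 528
90+: 760 × 0.972 + 1193 × 0.492 = 739 + 587 = 1326
Net migration: 0–14 − 120 → 247; 15–29 − 120 → 325
End of period: [247, 325, 535, 390, 1266, 528, 1326]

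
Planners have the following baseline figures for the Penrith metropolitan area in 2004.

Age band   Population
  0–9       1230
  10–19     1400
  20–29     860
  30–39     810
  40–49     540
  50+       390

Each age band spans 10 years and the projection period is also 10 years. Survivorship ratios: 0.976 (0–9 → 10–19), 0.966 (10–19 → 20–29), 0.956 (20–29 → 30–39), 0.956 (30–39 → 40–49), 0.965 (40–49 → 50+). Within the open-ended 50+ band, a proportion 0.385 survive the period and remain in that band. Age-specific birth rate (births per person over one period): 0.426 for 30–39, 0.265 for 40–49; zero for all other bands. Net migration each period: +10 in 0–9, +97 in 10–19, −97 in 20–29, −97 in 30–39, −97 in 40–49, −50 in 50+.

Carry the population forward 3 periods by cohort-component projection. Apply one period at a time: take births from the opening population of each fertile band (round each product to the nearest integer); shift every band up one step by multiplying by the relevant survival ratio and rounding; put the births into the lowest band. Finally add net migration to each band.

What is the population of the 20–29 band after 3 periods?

466

Call the bands 1 to 6, youngest first.
After projecting period 1:
Births: 810 * 0.426 = 345  |  540 * 0.265 = 143 ⇒ total 488
Band 2: 1230 * 0.976 = 1200
Band 3: 1400 * 0.966 = 1352
Band 4: 860 * 0.956 = 822
Band 5: 810 * 0.956 = 774
Band 6: 540 * 0.965 + 390 * 0.385 = 521 + 150 = 671
Net migration: Band 1 + 10 → 498; Band 2 + 97 → 1297; Band 3 − 97 → 1255; Band 4 − 97 → 725; Band 5 − 97 → 677; Band 6 − 50 → 621
→ [498, 1297, 1255, 725, 677, 621]
After projecting period 2:
Births: 725 * 0.426 = 309  |  677 * 0.265 = 179 ⇒ total 488
Band 2: 498 * 0.976 = 486
Band 3: 1297 * 0.966 = 1253
Band 4: 1255 * 0.956 = 1200
Band 5: 725 * 0.956 = 693
Band 6: 677 * 0.965 + 621 * 0.385 = 653 + 239 = 892
Net migration: Band 1 + 10 → 498; Band 2 + 97 → 583; Band 3 − 97 → 1156; Band 4 − 97 → 1103; Band 5 − 97 → 596; Band 6 − 50 → 842
→ [498, 583, 1156, 1103, 596, 842]
After projecting period 3:
Births: 1103 * 0.426 = 470  |  596 * 0.265 = 158 ⇒ total 628
Band 2: 498 * 0.976 = 486
Band 3: 583 * 0.966 = 563
Band 4: 1156 * 0.956 = 1105
Band 5: 1103 * 0.956 = 1054
Band 6: 596 * 0.965 + 842 * 0.385 = 575 + 324 = 899
Net migration: Band 1 + 10 → 638; Band 2 + 97 → 583; Band 3 − 97 → 466; Band 4 − 97 → 1008; Band 5 − 97 → 957; Band 6 − 50 → 849
→ [638, 583, 466, 1008, 957, 849]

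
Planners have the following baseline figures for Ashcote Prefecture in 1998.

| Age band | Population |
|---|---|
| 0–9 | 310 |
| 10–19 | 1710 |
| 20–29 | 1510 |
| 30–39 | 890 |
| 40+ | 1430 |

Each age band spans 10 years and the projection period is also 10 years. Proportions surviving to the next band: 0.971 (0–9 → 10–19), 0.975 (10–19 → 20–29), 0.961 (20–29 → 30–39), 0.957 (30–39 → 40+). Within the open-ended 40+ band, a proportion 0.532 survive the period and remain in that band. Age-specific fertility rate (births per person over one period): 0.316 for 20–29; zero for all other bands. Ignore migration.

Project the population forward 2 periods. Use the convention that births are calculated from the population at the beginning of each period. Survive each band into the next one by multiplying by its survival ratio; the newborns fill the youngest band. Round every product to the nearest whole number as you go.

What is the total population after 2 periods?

5132

[period 1]
Births: 1510 × 0.316 = 477
10–19: 310 × 0.971 = 301
20–29: 1710 × 0.975 = 1667
30–39: 1510 × 0.961 = 1451
40+: 890 × 0.957 + 1430 × 0.532 = 852 + 761 = 1613
→ [477, 301, 1667, 1451, 1613]
[period 2]
Births: 1667 × 0.316 = 527
10–19: 477 × 0.971 = 463
20–29: 301 × 0.975 = 293
30–39: 1667 × 0.961 = 1602
40+: 1451 × 0.957 + 1613 × 0.532 = 1389 + 858 = 2247
→ [527, 463, 293, 1602, 2247]
Total after period 2: 527 + 463 + 293 + 1602 + 2247 = 5132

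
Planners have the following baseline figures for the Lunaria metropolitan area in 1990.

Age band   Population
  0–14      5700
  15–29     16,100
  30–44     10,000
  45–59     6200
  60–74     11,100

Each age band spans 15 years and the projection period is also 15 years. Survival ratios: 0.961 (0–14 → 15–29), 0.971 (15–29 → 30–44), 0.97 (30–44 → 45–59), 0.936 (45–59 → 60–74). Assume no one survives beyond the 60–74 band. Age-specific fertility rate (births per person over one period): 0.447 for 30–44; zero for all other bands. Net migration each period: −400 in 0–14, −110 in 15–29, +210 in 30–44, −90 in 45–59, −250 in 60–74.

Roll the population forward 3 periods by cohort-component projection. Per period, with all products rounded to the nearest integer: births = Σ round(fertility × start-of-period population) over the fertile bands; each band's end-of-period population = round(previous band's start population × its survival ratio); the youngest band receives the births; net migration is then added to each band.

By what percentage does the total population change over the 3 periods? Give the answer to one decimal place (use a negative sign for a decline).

-35.9

Call the groups 1 to 5, youngest first.
Period 1:
Births: 10000 × 0.447 = 4470
Group 2: 5700 × 0.961 = 5478
Group 3: 16100 × 0.971 = 15633
Group 4: 10000 × 0.97 = 9700
Group 5: 6200 × 0.936 = 5803
Net migration: Group 1 − 400 → 4070; Group 2 − 110 → 5368; Group 3 + 210 → 15843; Group 4 − 90 → 9610; Group 5 − 250 → 5553
Population now: 0–14=4070, 15–29=5368, 30–44=15843, 45–59=9610, 60–74=5553
Period 2:
Births: 15843 × 0.447 = 7082
Group 2: 4070 × 0.961 = 3911
Group 3: 5368 × 0.971 = 5212
Group 4: 15843 × 0.97 = 15368
Group 5: 9610 × 0.936 = 8995
Net migration: Group 1 − 400 → 6682; Group 2 − 110 → 3801; Group 3 + 210 → 5422; Group 4 − 90 → 15278; Group 5 − 250 → 8745
Population now: 0–14=6682, 15–29=3801, 30–44=5422, 45–59=15278, 60–74=8745
Period 3:
Births: 5422 × 0.447 = 2424
Group 2: 6682 × 0.961 = 6421
Group 3: 3801 × 0.971 = 3691
Group 4: 5422 × 0.97 = 5259
Group 5: 15278 × 0.936 = 14300
Net migration: Group 1 − 400 → 2024; Group 2 − 110 → 6311; Group 3 + 210 → 3901; Group 4 − 90 → 5169; Group 5 − 250 → 14050
Population now: 0–14=2024, 15–29=6311, 30–44=3901, 45–59=5169, 60–74=14050
Total: 49100 → 31455; change = -17645; percentage change = -35.9%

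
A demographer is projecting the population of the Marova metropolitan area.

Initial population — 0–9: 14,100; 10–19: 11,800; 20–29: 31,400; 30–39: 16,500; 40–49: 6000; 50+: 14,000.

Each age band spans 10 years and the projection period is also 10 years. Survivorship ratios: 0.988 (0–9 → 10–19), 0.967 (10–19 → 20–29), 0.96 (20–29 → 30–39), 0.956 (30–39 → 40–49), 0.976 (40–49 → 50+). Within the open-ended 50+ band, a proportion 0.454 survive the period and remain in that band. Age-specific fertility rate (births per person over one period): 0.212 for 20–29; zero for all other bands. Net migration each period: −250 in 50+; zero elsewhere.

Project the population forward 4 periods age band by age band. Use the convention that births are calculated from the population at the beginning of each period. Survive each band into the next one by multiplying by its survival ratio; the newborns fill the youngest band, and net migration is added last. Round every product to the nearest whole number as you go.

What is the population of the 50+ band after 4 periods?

— Period 1 —
Births: 31400 × 0.212 = 6657
10–19: 14100 × 0.988 = 13931
20–29: 11800 × 0.967 = 11411
30–39: 31400 × 0.96 = 30144
40–49: 16500 × 0.956 = 15774
50+: 6000 × 0.976 + 14000 × 0.454 = 5856 + 6356 = 12212
Net migration: 50+ − 250 → 11962
→ [6657, 13931, 11411, 30144, 15774, 11962]
— Period 2 —
Births: 11411 × 0.212 = 2419
10–19: 6657 × 0.988 = 6577
20–29: 13931 × 0.967 = 13471
30–39: 11411 × 0.96 = 10955
40–49: 30144 × 0.956 = 28818
50+: 15774 × 0.976 + 11962 × 0.454 = 15395 + 5431 = 20826
Net migration: 50+ − 250 → 20576
→ [2419, 6577, 13471, 10955, 28818, 20576]
— Period 3 —
Births: 13471 × 0.212 = 2856
10–19: 2419 × 0.988 = 2390
20–29: 6577 × 0.967 = 6360
30–39: 13471 × 0.96 = 12932
40–49: 10955 × 0.956 = 10473
50+: 28818 × 0.976 + 20576 × 0.454 = 28126 + 9342 = 37468
Net migration: 50+ − 250 → 37218
→ [2856, 2390, 6360, 12932, 10473, 37218]
— Period 4 —
Births: 6360 × 0.212 = 1348
10–19: 2856 × 0.988 = 2822
20–29: 2390 × 0.967 = 2311
30–39: 6360 × 0.96 = 6106
40–49: 12932 × 0.956 = 12363
50+: 10473 × 0.976 + 37218 × 0.454 = 10222 + 16897 = 27119
Net migration: 50+ − 250 → 26869
→ [1348, 2822, 2311, 6106, 12363, 26869]

26869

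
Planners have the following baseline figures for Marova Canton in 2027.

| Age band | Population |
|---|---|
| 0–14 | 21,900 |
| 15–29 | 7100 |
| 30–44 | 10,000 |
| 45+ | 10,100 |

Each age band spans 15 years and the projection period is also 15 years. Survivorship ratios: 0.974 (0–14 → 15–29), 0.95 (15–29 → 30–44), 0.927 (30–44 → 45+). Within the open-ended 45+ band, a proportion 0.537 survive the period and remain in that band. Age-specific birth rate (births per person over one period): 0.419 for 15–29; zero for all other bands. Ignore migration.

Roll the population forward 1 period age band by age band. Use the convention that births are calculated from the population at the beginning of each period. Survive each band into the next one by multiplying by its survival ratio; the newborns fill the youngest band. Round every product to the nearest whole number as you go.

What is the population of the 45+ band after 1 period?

Period 1.
Births: 7100 × 0.419 = 2975
15–29: 21900 × 0.974 = 21331
30–44: 7100 × 0.95 = 6745
45+: 10000 × 0.927 + 10100 × 0.537 = 9270 + 5424 = 14694
Population now: 0–14=2975, 15–29=21331, 30–44=6745, 45+=14694

14694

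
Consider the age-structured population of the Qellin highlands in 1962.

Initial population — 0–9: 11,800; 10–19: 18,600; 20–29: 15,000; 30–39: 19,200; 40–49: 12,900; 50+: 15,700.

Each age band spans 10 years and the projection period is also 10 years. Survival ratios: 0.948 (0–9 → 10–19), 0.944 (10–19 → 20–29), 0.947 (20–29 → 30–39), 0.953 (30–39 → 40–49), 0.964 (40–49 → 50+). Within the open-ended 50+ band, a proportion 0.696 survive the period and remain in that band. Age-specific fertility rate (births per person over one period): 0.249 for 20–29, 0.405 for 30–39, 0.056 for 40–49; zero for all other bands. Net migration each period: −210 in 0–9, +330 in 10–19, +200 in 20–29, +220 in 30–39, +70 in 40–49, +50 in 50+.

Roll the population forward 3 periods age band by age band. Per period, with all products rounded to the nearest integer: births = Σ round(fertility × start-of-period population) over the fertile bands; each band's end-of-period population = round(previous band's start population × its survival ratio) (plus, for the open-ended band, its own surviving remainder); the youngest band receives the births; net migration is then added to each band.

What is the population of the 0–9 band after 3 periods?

10221

— Period 1 —
Births: 15000 × 0.249 = 3735  |  19200 × 0.405 = 7776  |  12900 × 0.056 = 722 → total 12233
10–19: 11800 × 0.948 = 11186
20–29: 18600 × 0.944 = 17558
30–39: 15000 × 0.947 = 14205
40–49: 19200 × 0.953 = 18298
50+: 12900 × 0.964 + 15700 × 0.696 = 12436 + 10927 = 23363
Net migration: 0–9 − 210 → 12023; 10–19 + 330 → 11516; 20–29 + 200 → 17758; 30–39 + 220 → 14425; 40–49 + 70 → 18368; 50+ + 50 → 23413
Population now: 0–9=12023, 10–19=11516, 20–29=17758, 30–39=14425, 40–49=18368, 50+=23413
— Period 2 —
Births: 17758 × 0.249 = 4422  |  14425 × 0.405 = 5842  |  18368 × 0.056 = 1029 → total 11293
10–19: 12023 × 0.948 = 11398
20–29: 11516 × 0.944 = 10871
30–39: 17758 × 0.947 = 16817
40–49: 14425 × 0.953 = 13747
50+: 18368 × 0.964 + 23413 × 0.696 = 17707 + 16295 = 34002
Net migration: 0–9 − 210 → 11083; 10–19 + 330 → 11728; 20–29 + 200 → 11071; 30–39 + 220 → 17037; 40–49 + 70 → 13817; 50+ + 50 → 34052
Population now: 0–9=11083, 10–19=11728, 20–29=11071, 30–39=17037, 40–49=13817, 50+=34052
— Period 3 —
Births: 11071 × 0.249 = 2757  |  17037 × 0.405 = 6900  |  13817 × 0.056 = 774 → total 10431
10–19: 11083 × 0.948 = 10507
20–29: 11728 × 0.944 = 11071
30–39: 11071 × 0.947 = 10484
40–49: 17037 × 0.953 = 16236
50+: 13817 × 0.964 + 34052 × 0.696 = 13320 + 23700 = 37020
Net migration: 0–9 − 210 → 10221; 10–19 + 330 → 10837; 20–29 + 200 → 11271; 30–39 + 220 → 10704; 40–49 + 70 → 16306; 50+ + 50 → 37070
Population now: 0–9=10221, 10–19=10837, 20–29=11271, 30–39=10704, 40–49=16306, 50+=37070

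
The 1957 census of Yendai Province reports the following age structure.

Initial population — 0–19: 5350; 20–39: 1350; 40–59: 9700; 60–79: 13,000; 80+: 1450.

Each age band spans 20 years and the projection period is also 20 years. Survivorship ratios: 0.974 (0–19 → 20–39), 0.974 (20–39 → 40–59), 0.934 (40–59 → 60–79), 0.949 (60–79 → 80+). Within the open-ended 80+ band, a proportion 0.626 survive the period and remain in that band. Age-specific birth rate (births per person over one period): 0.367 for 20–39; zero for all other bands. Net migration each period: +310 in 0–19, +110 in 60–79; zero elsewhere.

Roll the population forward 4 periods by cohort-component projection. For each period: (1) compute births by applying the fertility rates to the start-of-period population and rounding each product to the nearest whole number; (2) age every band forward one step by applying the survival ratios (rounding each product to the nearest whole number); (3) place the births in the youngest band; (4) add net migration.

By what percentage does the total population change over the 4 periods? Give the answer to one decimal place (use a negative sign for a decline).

After projecting period 1:
Births: 1350 * 0.367 = 495
20–39: 5350 * 0.974 = 5211
40–59: 1350 * 0.974 = 1315
60–79: 9700 * 0.934 = 9060
80+: 13000 * 0.949 + 1450 * 0.626 = 12337 + 908 = 13245
Net migration: 0–19 + 310 → 805; 60–79 + 110 → 9170
→ [805, 5211, 1315, 9170, 13245]
After projecting period 2:
Births: 5211 * 0.367 = 1912
20–39: 805 * 0.974 = 784
40–59: 5211 * 0.974 = 5076
60–79: 1315 * 0.934 = 1228
80+: 9170 * 0.949 + 13245 * 0.626 = 8702 + 8291 = 16993
Net migration: 0–19 + 310 → 2222; 60–79 + 110 → 1338
→ [2222, 784, 5076, 1338, 16993]
After projecting period 3:
Births: 784 * 0.367 = 288
20–39: 2222 * 0.974 = 2164
40–59: 784 * 0.974 = 764
60–79: 5076 * 0.934 = 4741
80+: 1338 * 0.949 + 16993 * 0.626 = 1270 + 10638 = 11908
Net migration: 0–19 + 310 → 598; 60–79 + 110 → 4851
→ [598, 2164, 764, 4851, 11908]
After projecting period 4:
Births: 2164 * 0.367 = 794
20–39: 598 * 0.974 = 582
40–59: 2164 * 0.974 = 2108
60–79: 764 * 0.934 = 714
80+: 4851 * 0.949 + 11908 * 0.626 = 4604 + 7454 = 12058
Net migration: 0–19 + 310 → 1104; 60–79 + 110 → 824
→ [1104, 582, 2108, 824, 12058]
Total: 30850 → 16676; change = -14174; percentage change = -45.9%

-45.9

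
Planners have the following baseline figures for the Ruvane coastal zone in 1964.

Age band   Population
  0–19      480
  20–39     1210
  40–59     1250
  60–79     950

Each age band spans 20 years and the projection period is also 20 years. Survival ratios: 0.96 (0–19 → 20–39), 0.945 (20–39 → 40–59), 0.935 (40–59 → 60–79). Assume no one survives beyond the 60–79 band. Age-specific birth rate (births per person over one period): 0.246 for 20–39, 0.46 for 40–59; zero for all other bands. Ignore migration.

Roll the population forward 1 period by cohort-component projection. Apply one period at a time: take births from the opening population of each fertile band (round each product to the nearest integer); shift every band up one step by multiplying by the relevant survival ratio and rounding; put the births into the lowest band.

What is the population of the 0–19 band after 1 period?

873

— Period 1 —
Births: 1210 × 0.246 = 298 ; 1250 × 0.46 = 575 → 873
20–39: 480 × 0.96 = 461
40–59: 1210 × 0.945 = 1143
60–79: 1250 × 0.935 = 1169
Giving 873 / 461 / 1143 / 1169.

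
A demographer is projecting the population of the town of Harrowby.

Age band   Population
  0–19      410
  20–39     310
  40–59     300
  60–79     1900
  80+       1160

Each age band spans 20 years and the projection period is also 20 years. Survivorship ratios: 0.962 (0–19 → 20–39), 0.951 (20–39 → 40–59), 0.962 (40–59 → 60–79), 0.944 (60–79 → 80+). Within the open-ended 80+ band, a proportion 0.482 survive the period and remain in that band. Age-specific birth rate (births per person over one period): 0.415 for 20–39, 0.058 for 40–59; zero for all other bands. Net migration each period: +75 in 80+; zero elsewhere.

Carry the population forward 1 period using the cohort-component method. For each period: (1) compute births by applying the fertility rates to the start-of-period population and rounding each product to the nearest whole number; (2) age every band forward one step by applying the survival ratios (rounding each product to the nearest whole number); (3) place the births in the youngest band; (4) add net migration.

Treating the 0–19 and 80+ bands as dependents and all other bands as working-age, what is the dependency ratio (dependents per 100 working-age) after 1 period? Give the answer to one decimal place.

263.2

[period 1]
Births: 310 × 0.415 = 129, 300 × 0.058 = 17 → total 146
20–39: 410 × 0.962 = 394
40–59: 310 × 0.951 = 295
60–79: 300 × 0.962 = 289
80+: 1900 × 0.944 + 1160 × 0.482 = 1794 + 559 = 2353
Net migration: 80+ + 75 → 2428
Giving 146 / 394 / 295 / 289 / 2428.
Dependents (band 0–19 + band 80+) = 146 + 2428 = 2574; working-age = 978; ratio = 2574/978 × 100 = 263.2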